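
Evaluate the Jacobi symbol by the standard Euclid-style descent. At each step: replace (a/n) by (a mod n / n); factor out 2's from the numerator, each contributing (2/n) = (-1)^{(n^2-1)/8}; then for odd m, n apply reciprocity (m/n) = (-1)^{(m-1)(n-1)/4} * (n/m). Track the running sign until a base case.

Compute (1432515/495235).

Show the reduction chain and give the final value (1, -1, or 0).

0

(1432515/495235): 1432515 mod 495235 = 442045, so (1432515/495235) = (442045/495235)
flip (442045/495235) -> (495235/442045): both odd, 442045 mod 4 = 1, 495235 mod 4 = 3, so the flip contributes +1; sign now +1
(495235/442045): 495235 mod 442045 = 53190, so (495235/442045) = (53190/442045)
factor out 2^1: 53190 = 2^1·26595; with 442045 mod 8 = 5, (2/442045) = -1; sign now -1; continue with (26595/442045)
flip (26595/442045) -> (442045/26595): both odd, 26595 mod 4 = 3, 442045 mod 4 = 1, so the flip contributes +1; sign now -1
(442045/26595): 442045 mod 26595 = 16525, so (442045/26595) = (16525/26595)
flip (16525/26595) -> (26595/16525): both odd, 16525 mod 4 = 1, 26595 mod 4 = 3, so the flip contributes +1; sign now -1
(26595/16525): 26595 mod 16525 = 10070, so (26595/16525) = (10070/16525)
factor out 2^1: 10070 = 2^1·5035; with 16525 mod 8 = 5, (2/16525) = -1; sign now +1; continue with (5035/16525)
flip (5035/16525) -> (16525/5035): both odd, 5035 mod 4 = 3, 16525 mod 4 = 1, so the flip contributes +1; sign now +1
(16525/5035): 16525 mod 5035 = 1420, so (16525/5035) = (1420/5035)
factor out 2^2: 1420 = 2^2·355; with 5035 mod 8 = 3, (2/5035) = -1; sign now +1; continue with (355/5035)
flip (355/5035) -> (5035/355): both odd, 355 mod 4 = 3, 5035 mod 4 = 3, so the flip contributes -1; sign now -1
(5035/355): 5035 mod 355 = 65, so (5035/355) = (65/355)
flip (65/355) -> (355/65): both odd, 65 mod 4 = 1, 355 mod 4 = 3, so the flip contributes +1; sign now -1
(355/65): 355 mod 65 = 30, so (355/65) = (30/65)
factor out 2^1: 30 = 2^1·15; with 65 mod 8 = 1, (2/65) = +1; sign now -1; continue with (15/65)
flip (15/65) -> (65/15): both odd, 15 mod 4 = 3, 65 mod 4 = 1, so the flip contributes +1; sign now -1
(65/15): 65 mod 15 = 5, so (65/15) = (5/15)
flip (5/15) -> (15/5): both odd, 5 mod 4 = 1, 15 mod 4 = 3, so the flip contributes +1; sign now -1
(15/5): 15 mod 5 = 0, so (15/5) = (0/5)
reached (0/5); gcd(a, n) > 1, so (0/5) = 0 and the symbol is 0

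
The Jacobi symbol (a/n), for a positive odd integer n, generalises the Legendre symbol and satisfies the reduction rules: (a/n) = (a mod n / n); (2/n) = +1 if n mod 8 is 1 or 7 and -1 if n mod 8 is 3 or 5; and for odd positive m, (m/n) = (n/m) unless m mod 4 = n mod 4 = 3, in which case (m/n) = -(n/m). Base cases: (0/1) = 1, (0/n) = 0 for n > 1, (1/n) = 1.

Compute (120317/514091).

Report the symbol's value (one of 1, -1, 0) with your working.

flip (120317/514091) -> (514091/120317): both odd, 120317 mod 4 = 1, 514091 mod 4 = 3, so the flip contributes +1; sign now +1
(514091/120317): 514091 mod 120317 = 32823, so (514091/120317) = (32823/120317)
flip (32823/120317) -> (120317/32823): both odd, 32823 mod 4 = 3, 120317 mod 4 = 1, so the flip contributes +1; sign now +1
(120317/32823): 120317 mod 32823 = 21848, so (120317/32823) = (21848/32823)
factor out 2^3: 21848 = 2^3·2731; with 32823 mod 8 = 7, (2/32823) = +1; sign now +1; continue with (2731/32823)
flip (2731/32823) -> (32823/2731): both odd, 2731 mod 4 = 3, 32823 mod 4 = 3, so the flip contributes -1; sign now -1
(32823/2731): 32823 mod 2731 = 51, so (32823/2731) = (51/2731)
flip (51/2731) -> (2731/51): both odd, 51 mod 4 = 3, 2731 mod 4 = 3, so the flip contributes -1; sign now +1
(2731/51): 2731 mod 51 = 28, so (2731/51) = (28/51)
factor out 2^2: 28 = 2^2·7; with 51 mod 8 = 3, (2/51) = -1; sign now +1; continue with (7/51)
flip (7/51) -> (51/7): both odd, 7 mod 4 = 3, 51 mod 4 = 3, so the flip contributes -1; sign now -1
(51/7): 51 mod 7 = 2, so (51/7) = (2/7)
factor out 2^1: 2 = 2^1·1; with 7 mod 8 = 7, (2/7) = +1; sign now -1; continue with (1/7)
reached (1/7) = 1, so the symbol is -1

-1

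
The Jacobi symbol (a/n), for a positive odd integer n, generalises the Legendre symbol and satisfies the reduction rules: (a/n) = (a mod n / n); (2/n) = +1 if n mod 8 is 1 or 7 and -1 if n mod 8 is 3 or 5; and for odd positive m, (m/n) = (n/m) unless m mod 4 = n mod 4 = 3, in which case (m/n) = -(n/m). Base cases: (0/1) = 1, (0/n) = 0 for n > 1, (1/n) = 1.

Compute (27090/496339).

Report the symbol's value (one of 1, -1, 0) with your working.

27090 = 2^1·13545; (2/496339) = -1 since 496339 mod 8 = 3, so (27090/496339) = (-1)^1·(13545/496339); sign now -1
reciprocity: (13545/496339) = +1·(496339/13545) since 13545 mod 4 = 1, 496339 mod 4 = 3; sign now -1
(496339/13545) = (8719/13545)   [reduce mod 13545]
reciprocity: (8719/13545) = +1·(13545/8719) since 8719 mod 4 = 3, 13545 mod 4 = 1; sign now -1
(13545/8719) = (4826/8719)   [reduce mod 8719]
4826 = 2^1·2413; (2/8719) = +1 since 8719 mod 8 = 7, so (4826/8719) = (+1)^1·(2413/8719); sign now -1
reciprocity: (2413/8719) = +1·(8719/2413) since 2413 mod 4 = 1, 8719 mod 4 = 3; sign now -1
(8719/2413) = (1480/2413)   [reduce mod 2413]
1480 = 2^3·185; (2/2413) = -1 since 2413 mod 8 = 5, so (1480/2413) = (-1)^3·(185/2413); sign now +1
reciprocity: (185/2413) = +1·(2413/185) since 185 mod 4 = 1, 2413 mod 4 = 1; sign now +1
(2413/185) = (8/185)   [reduce mod 185]
8 = 2^3·1; (2/185) = +1 since 185 mod 8 = 1, so (8/185) = (+1)^3·(1/185); sign now +1
(1/185) = 1; final value = sign = +1

1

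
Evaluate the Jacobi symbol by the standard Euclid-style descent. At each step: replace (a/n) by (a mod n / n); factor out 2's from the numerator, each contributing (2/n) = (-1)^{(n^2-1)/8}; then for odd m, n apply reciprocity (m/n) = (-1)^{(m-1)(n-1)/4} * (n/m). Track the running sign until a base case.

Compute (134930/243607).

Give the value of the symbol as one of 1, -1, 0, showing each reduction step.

134930 = 2^1·67465; (2/243607) = +1 since 243607 mod 8 = 7, so (134930/243607) = (+1)^1·(67465/243607); sign now +1
reciprocity: (67465/243607) = +1·(243607/67465) since 67465 mod 4 = 1, 243607 mod 4 = 3; sign now +1
(243607/67465) = (41212/67465)   [reduce mod 67465]
41212 = 2^2·10303; (2/67465) = +1 since 67465 mod 8 = 1, so (41212/67465) = (+1)^2·(10303/67465); sign now +1
reciprocity: (10303/67465) = +1·(67465/10303) since 10303 mod 4 = 3, 67465 mod 4 = 1; sign now +1
(67465/10303) = (5647/10303)   [reduce mod 10303]
reciprocity: (5647/10303) = -1·(10303/5647) since 5647 mod 4 = 3, 10303 mod 4 = 3; sign now -1
(10303/5647) = (4656/5647)   [reduce mod 5647]
4656 = 2^4·291; (2/5647) = +1 since 5647 mod 8 = 7, so (4656/5647) = (+1)^4·(291/5647); sign now -1
reciprocity: (291/5647) = -1·(5647/291) since 291 mod 4 = 3, 5647 mod 4 = 3; sign now +1
(5647/291) = (118/291)   [reduce mod 291]
118 = 2^1·59; (2/291) = -1 since 291 mod 8 = 3, so (118/291) = (-1)^1·(59/291); sign now -1
reciprocity: (59/291) = -1·(291/59) since 59 mod 4 = 3, 291 mod 4 = 3; sign now +1
(291/59) = (55/59)   [reduce mod 59]
reciprocity: (55/59) = -1·(59/55) since 55 mod 4 = 3, 59 mod 4 = 3; sign now -1
(59/55) = (4/55)   [reduce mod 55]
4 = 2^2·1; (2/55) = +1 since 55 mod 8 = 7, so (4/55) = (+1)^2·(1/55); sign now -1
(1/55) = 1; final value = sign = -1

-1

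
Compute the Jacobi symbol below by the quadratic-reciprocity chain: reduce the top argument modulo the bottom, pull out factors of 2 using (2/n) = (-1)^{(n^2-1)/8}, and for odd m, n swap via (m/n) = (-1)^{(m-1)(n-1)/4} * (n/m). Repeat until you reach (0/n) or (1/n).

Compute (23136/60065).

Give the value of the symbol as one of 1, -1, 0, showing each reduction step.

23136 = 2^5·723; (2/60065) = +1 since 60065 mod 8 = 1, so (23136/60065) = (+1)^5·(723/60065); sign now +1
reciprocity: (723/60065) = +1·(60065/723) since 723 mod 4 = 3, 60065 mod 4 = 1; sign now +1
(60065/723) = (56/723)   [reduce mod 723]
56 = 2^3·7; (2/723) = -1 since 723 mod 8 = 3, so (56/723) = (-1)^3·(7/723); sign now -1
reciprocity: (7/723) = -1·(723/7) since 7 mod 4 = 3, 723 mod 4 = 3; sign now +1
(723/7) = (2/7)   [reduce mod 7]
2 = 2^1·1; (2/7) = +1 since 7 mod 8 = 7, so (2/7) = (+1)^1·(1/7); sign now +1
(1/7) = 1; final value = sign = +1

1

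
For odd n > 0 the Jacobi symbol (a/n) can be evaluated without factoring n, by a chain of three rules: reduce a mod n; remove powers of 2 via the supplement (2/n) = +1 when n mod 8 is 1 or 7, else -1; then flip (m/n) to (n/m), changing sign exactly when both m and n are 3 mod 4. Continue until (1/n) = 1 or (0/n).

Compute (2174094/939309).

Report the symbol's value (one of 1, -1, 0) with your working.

0

(2174094/939309) = (295476/939309)   [reduce mod 939309]
295476 = 2^2·73869; (2/939309) = -1 since 939309 mod 8 = 5, so (295476/939309) = (-1)^2·(73869/939309); sign now +1
reciprocity: (73869/939309) = +1·(939309/73869) since 73869 mod 4 = 1, 939309 mod 4 = 1; sign now +1
(939309/73869) = (52881/73869)   [reduce mod 73869]
reciprocity: (52881/73869) = +1·(73869/52881) since 52881 mod 4 = 1, 73869 mod 4 = 1; sign now +1
(73869/52881) = (20988/52881)   [reduce mod 52881]
20988 = 2^2·5247; (2/52881) = +1 since 52881 mod 8 = 1, so (20988/52881) = (+1)^2·(5247/52881); sign now +1
reciprocity: (5247/52881) = +1·(52881/5247) since 5247 mod 4 = 3, 52881 mod 4 = 1; sign now +1
(52881/5247) = (411/5247)   [reduce mod 5247]
reciprocity: (411/5247) = -1·(5247/411) since 411 mod 4 = 3, 5247 mod 4 = 3; sign now -1
(5247/411) = (315/411)   [reduce mod 411]
reciprocity: (315/411) = -1·(411/315) since 315 mod 4 = 3, 411 mod 4 = 3; sign now +1
(411/315) = (96/315)   [reduce mod 315]
96 = 2^5·3; (2/315) = -1 since 315 mod 8 = 3, so (96/315) = (-1)^5·(3/315); sign now -1
reciprocity: (3/315) = -1·(315/3) since 3 mod 4 = 3, 315 mod 4 = 3; sign now +1
(315/3) = (0/3)   [reduce mod 3]
(0/3) = 0   [gcd(a, n) > 1]; final value = 0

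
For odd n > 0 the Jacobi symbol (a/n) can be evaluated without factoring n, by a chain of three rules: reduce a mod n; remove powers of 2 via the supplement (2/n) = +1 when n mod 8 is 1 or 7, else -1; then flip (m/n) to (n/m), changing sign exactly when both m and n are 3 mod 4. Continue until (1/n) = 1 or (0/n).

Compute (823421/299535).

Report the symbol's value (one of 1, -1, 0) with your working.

-1

(823421/299535): 823421 mod 299535 = 224351, so (823421/299535) = (224351/299535)
flip (224351/299535) -> (299535/224351): both odd, 224351 mod 4 = 3, 299535 mod 4 = 3, so the flip contributes -1; sign now -1
(299535/224351): 299535 mod 224351 = 75184, so (299535/224351) = (75184/224351)
factor out 2^4: 75184 = 2^4·4699; with 224351 mod 8 = 7, (2/224351) = +1; sign now -1; continue with (4699/224351)
flip (4699/224351) -> (224351/4699): both odd, 4699 mod 4 = 3, 224351 mod 4 = 3, so the flip contributes -1; sign now +1
(224351/4699): 224351 mod 4699 = 3498, so (224351/4699) = (3498/4699)
factor out 2^1: 3498 = 2^1·1749; with 4699 mod 8 = 3, (2/4699) = -1; sign now -1; continue with (1749/4699)
flip (1749/4699) -> (4699/1749): both odd, 1749 mod 4 = 1, 4699 mod 4 = 3, so the flip contributes +1; sign now -1
(4699/1749): 4699 mod 1749 = 1201, so (4699/1749) = (1201/1749)
flip (1201/1749) -> (1749/1201): both odd, 1201 mod 4 = 1, 1749 mod 4 = 1, so the flip contributes +1; sign now -1
(1749/1201): 1749 mod 1201 = 548, so (1749/1201) = (548/1201)
factor out 2^2: 548 = 2^2·137; with 1201 mod 8 = 1, (2/1201) = +1; sign now -1; continue with (137/1201)
flip (137/1201) -> (1201/137): both odd, 137 mod 4 = 1, 1201 mod 4 = 1, so the flip contributes +1; sign now -1
(1201/137): 1201 mod 137 = 105, so (1201/137) = (105/137)
flip (105/137) -> (137/105): both odd, 105 mod 4 = 1, 137 mod 4 = 1, so the flip contributes +1; sign now -1
(137/105): 137 mod 105 = 32, so (137/105) = (32/105)
factor out 2^5: 32 = 2^5·1; with 105 mod 8 = 1, (2/105) = +1; sign now -1; continue with (1/105)
reached (1/105) = 1, so the symbol is -1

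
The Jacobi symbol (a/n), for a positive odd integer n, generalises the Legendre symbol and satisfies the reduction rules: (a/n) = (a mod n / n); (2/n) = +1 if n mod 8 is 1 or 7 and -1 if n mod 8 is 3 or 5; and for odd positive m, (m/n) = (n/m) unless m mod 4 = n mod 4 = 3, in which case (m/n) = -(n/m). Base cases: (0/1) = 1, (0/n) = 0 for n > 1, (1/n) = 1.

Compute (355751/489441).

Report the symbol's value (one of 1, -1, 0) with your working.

-1

flip (355751/489441) -> (489441/355751): both odd, 355751 mod 4 = 3, 489441 mod 4 = 1, so the flip contributes +1; sign now +1
(489441/355751): 489441 mod 355751 = 133690, so (489441/355751) = (133690/355751)
factor out 2^1: 133690 = 2^1·66845; with 355751 mod 8 = 7, (2/355751) = +1; sign now +1; continue with (66845/355751)
flip (66845/355751) -> (355751/66845): both odd, 66845 mod 4 = 1, 355751 mod 4 = 3, so the flip contributes +1; sign now +1
(355751/66845): 355751 mod 66845 = 21526, so (355751/66845) = (21526/66845)
factor out 2^1: 21526 = 2^1·10763; with 66845 mod 8 = 5, (2/66845) = -1; sign now -1; continue with (10763/66845)
flip (10763/66845) -> (66845/10763): both odd, 10763 mod 4 = 3, 66845 mod 4 = 1, so the flip contributes +1; sign now -1
(66845/10763): 66845 mod 10763 = 2267, so (66845/10763) = (2267/10763)
flip (2267/10763) -> (10763/2267): both odd, 2267 mod 4 = 3, 10763 mod 4 = 3, so the flip contributes -1; sign now +1
(10763/2267): 10763 mod 2267 = 1695, so (10763/2267) = (1695/2267)
flip (1695/2267) -> (2267/1695): both odd, 1695 mod 4 = 3, 2267 mod 4 = 3, so the flip contributes -1; sign now -1
(2267/1695): 2267 mod 1695 = 572, so (2267/1695) = (572/1695)
factor out 2^2: 572 = 2^2·143; with 1695 mod 8 = 7, (2/1695) = +1; sign now -1; continue with (143/1695)
flip (143/1695) -> (1695/143): both odd, 143 mod 4 = 3, 1695 mod 4 = 3, so the flip contributes -1; sign now +1
(1695/143): 1695 mod 143 = 122, so (1695/143) = (122/143)
factor out 2^1: 122 = 2^1·61; with 143 mod 8 = 7, (2/143) = +1; sign now +1; continue with (61/143)
flip (61/143) -> (143/61): both odd, 61 mod 4 = 1, 143 mod 4 = 3, so the flip contributes +1; sign now +1
(143/61): 143 mod 61 = 21, so (143/61) = (21/61)
flip (21/61) -> (61/21): both odd, 21 mod 4 = 1, 61 mod 4 = 1, so the flip contributes +1; sign now +1
(61/21): 61 mod 21 = 19, so (61/21) = (19/21)
flip (19/21) -> (21/19): both odd, 19 mod 4 = 3, 21 mod 4 = 1, so the flip contributes +1; sign now +1
(21/19): 21 mod 19 = 2, so (21/19) = (2/19)
factor out 2^1: 2 = 2^1·1; with 19 mod 8 = 3, (2/19) = -1; sign now -1; continue with (1/19)
reached (1/19) = 1, so the symbol is -1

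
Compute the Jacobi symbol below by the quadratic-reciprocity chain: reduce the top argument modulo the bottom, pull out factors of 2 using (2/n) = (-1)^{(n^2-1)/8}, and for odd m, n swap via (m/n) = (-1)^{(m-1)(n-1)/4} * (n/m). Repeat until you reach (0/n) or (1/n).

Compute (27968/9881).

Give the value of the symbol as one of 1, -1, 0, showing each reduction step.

(27968/9881): 27968 mod 9881 = 8206, so (27968/9881) = (8206/9881)
factor out 2^1: 8206 = 2^1·4103; with 9881 mod 8 = 1, (2/9881) = +1; sign now +1; continue with (4103/9881)
flip (4103/9881) -> (9881/4103): both odd, 4103 mod 4 = 3, 9881 mod 4 = 1, so the flip contributes +1; sign now +1
(9881/4103): 9881 mod 4103 = 1675, so (9881/4103) = (1675/4103)
flip (1675/4103) -> (4103/1675): both odd, 1675 mod 4 = 3, 4103 mod 4 = 3, so the flip contributes -1; sign now -1
(4103/1675): 4103 mod 1675 = 753, so (4103/1675) = (753/1675)
flip (753/1675) -> (1675/753): both odd, 753 mod 4 = 1, 1675 mod 4 = 3, so the flip contributes +1; sign now -1
(1675/753): 1675 mod 753 = 169, so (1675/753) = (169/753)
flip (169/753) -> (753/169): both odd, 169 mod 4 = 1, 753 mod 4 = 1, so the flip contributes +1; sign now -1
(753/169): 753 mod 169 = 77, so (753/169) = (77/169)
flip (77/169) -> (169/77): both odd, 77 mod 4 = 1, 169 mod 4 = 1, so the flip contributes +1; sign now -1
(169/77): 169 mod 77 = 15, so (169/77) = (15/77)
flip (15/77) -> (77/15): both odd, 15 mod 4 = 3, 77 mod 4 = 1, so the flip contributes +1; sign now -1
(77/15): 77 mod 15 = 2, so (77/15) = (2/15)
factor out 2^1: 2 = 2^1·1; with 15 mod 8 = 7, (2/15) = +1; sign now -1; continue with (1/15)
reached (1/15) = 1, so the symbol is -1

-1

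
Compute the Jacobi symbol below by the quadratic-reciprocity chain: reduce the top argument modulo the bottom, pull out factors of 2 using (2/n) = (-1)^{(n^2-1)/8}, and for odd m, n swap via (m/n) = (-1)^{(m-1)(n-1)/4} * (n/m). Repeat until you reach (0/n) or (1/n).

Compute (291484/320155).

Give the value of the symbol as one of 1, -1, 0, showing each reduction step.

291484 = 2^2·72871; (2/320155) = -1 since 320155 mod 8 = 3, so (291484/320155) = (-1)^2·(72871/320155); sign now +1
reciprocity: (72871/320155) = -1·(320155/72871) since 72871 mod 4 = 3, 320155 mod 4 = 3; sign now -1
(320155/72871) = (28671/72871)   [reduce mod 72871]
reciprocity: (28671/72871) = -1·(72871/28671) since 28671 mod 4 = 3, 72871 mod 4 = 3; sign now +1
(72871/28671) = (15529/28671)   [reduce mod 28671]
reciprocity: (15529/28671) = +1·(28671/15529) since 15529 mod 4 = 1, 28671 mod 4 = 3; sign now +1
(28671/15529) = (13142/15529)   [reduce mod 15529]
13142 = 2^1·6571; (2/15529) = +1 since 15529 mod 8 = 1, so (13142/15529) = (+1)^1·(6571/15529); sign now +1
reciprocity: (6571/15529) = +1·(15529/6571) since 6571 mod 4 = 3, 15529 mod 4 = 1; sign now +1
(15529/6571) = (2387/6571)   [reduce mod 6571]
reciprocity: (2387/6571) = -1·(6571/2387) since 2387 mod 4 = 3, 6571 mod 4 = 3; sign now -1
(6571/2387) = (1797/2387)   [reduce mod 2387]
reciprocity: (1797/2387) = +1·(2387/1797) since 1797 mod 4 = 1, 2387 mod 4 = 3; sign now -1
(2387/1797) = (590/1797)   [reduce mod 1797]
590 = 2^1·295; (2/1797) = -1 since 1797 mod 8 = 5, so (590/1797) = (-1)^1·(295/1797); sign now +1
reciprocity: (295/1797) = +1·(1797/295) since 295 mod 4 = 3, 1797 mod 4 = 1; sign now +1
(1797/295) = (27/295)   [reduce mod 295]
reciprocity: (27/295) = -1·(295/27) since 27 mod 4 = 3, 295 mod 4 = 3; sign now -1
(295/27) = (25/27)   [reduce mod 27]
reciprocity: (25/27) = +1·(27/25) since 25 mod 4 = 1, 27 mod 4 = 3; sign now -1
(27/25) = (2/25)   [reduce mod 25]
2 = 2^1·1; (2/25) = +1 since 25 mod 8 = 1, so (2/25) = (+1)^1·(1/25); sign now -1
(1/25) = 1; final value = sign = -1

-1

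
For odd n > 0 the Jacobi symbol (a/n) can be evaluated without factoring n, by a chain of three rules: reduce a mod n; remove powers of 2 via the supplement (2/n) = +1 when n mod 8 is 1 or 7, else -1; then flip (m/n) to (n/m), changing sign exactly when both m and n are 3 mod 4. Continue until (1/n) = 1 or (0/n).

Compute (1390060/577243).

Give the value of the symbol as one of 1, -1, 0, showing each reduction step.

(1390060/577243): 1390060 mod 577243 = 235574, so (1390060/577243) = (235574/577243)
factor out 2^1: 235574 = 2^1·117787; with 577243 mod 8 = 3, (2/577243) = -1; sign now -1; continue with (117787/577243)
flip (117787/577243) -> (577243/117787): both odd, 117787 mod 4 = 3, 577243 mod 4 = 3, so the flip contributes -1; sign now +1
(577243/117787): 577243 mod 117787 = 106095, so (577243/117787) = (106095/117787)
flip (106095/117787) -> (117787/106095): both odd, 106095 mod 4 = 3, 117787 mod 4 = 3, so the flip contributes -1; sign now -1
(117787/106095): 117787 mod 106095 = 11692, so (117787/106095) = (11692/106095)
factor out 2^2: 11692 = 2^2·2923; with 106095 mod 8 = 7, (2/106095) = +1; sign now -1; continue with (2923/106095)
flip (2923/106095) -> (106095/2923): both odd, 2923 mod 4 = 3, 106095 mod 4 = 3, so the flip contributes -1; sign now +1
(106095/2923): 106095 mod 2923 = 867, so (106095/2923) = (867/2923)
flip (867/2923) -> (2923/867): both odd, 867 mod 4 = 3, 2923 mod 4 = 3, so the flip contributes -1; sign now -1
(2923/867): 2923 mod 867 = 322, so (2923/867) = (322/867)
factor out 2^1: 322 = 2^1·161; with 867 mod 8 = 3, (2/867) = -1; sign now +1; continue with (161/867)
flip (161/867) -> (867/161): both odd, 161 mod 4 = 1, 867 mod 4 = 3, so the flip contributes +1; sign now +1
(867/161): 867 mod 161 = 62, so (867/161) = (62/161)
factor out 2^1: 62 = 2^1·31; with 161 mod 8 = 1, (2/161) = +1; sign now +1; continue with (31/161)
flip (31/161) -> (161/31): both odd, 31 mod 4 = 3, 161 mod 4 = 1, so the flip contributes +1; sign now +1
(161/31): 161 mod 31 = 6, so (161/31) = (6/31)
factor out 2^1: 6 = 2^1·3; with 31 mod 8 = 7, (2/31) = +1; sign now +1; continue with (3/31)
flip (3/31) -> (31/3): both odd, 3 mod 4 = 3, 31 mod 4 = 3, so the flip contributes -1; sign now -1
(31/3): 31 mod 3 = 1, so (31/3) = (1/3)
reached (1/3) = 1, so the symbol is -1

-1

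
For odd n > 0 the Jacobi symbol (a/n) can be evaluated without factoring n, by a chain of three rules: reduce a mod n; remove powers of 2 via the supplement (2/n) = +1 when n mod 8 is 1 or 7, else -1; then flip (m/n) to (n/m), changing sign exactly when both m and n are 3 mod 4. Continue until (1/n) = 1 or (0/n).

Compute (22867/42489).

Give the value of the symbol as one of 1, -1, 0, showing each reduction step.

-1

reciprocity: (22867/42489) = +1·(42489/22867) since 22867 mod 4 = 3, 42489 mod 4 = 1; sign now +1
(42489/22867) = (19622/22867)   [reduce mod 22867]
19622 = 2^1·9811; (2/22867) = -1 since 22867 mod 8 = 3, so (19622/22867) = (-1)^1·(9811/22867); sign now -1
reciprocity: (9811/22867) = -1·(22867/9811) since 9811 mod 4 = 3, 22867 mod 4 = 3; sign now +1
(22867/9811) = (3245/9811)   [reduce mod 9811]
reciprocity: (3245/9811) = +1·(9811/3245) since 3245 mod 4 = 1, 9811 mod 4 = 3; sign now +1
(9811/3245) = (76/3245)   [reduce mod 3245]
76 = 2^2·19; (2/3245) = -1 since 3245 mod 8 = 5, so (76/3245) = (-1)^2·(19/3245); sign now +1
reciprocity: (19/3245) = +1·(3245/19) since 19 mod 4 = 3, 3245 mod 4 = 1; sign now +1
(3245/19) = (15/19)   [reduce mod 19]
reciprocity: (15/19) = -1·(19/15) since 15 mod 4 = 3, 19 mod 4 = 3; sign now -1
(19/15) = (4/15)   [reduce mod 15]
4 = 2^2·1; (2/15) = +1 since 15 mod 8 = 7, so (4/15) = (+1)^2·(1/15); sign now -1
(1/15) = 1; final value = sign = -1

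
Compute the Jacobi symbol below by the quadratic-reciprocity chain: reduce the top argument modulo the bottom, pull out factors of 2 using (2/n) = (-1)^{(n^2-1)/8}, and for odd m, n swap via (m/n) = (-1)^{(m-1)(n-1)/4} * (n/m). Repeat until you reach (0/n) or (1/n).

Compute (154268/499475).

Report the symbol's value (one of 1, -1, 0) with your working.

1

factor out 2^2: 154268 = 2^2·38567; with 499475 mod 8 = 3, (2/499475) = -1; sign now +1; continue with (38567/499475)
flip (38567/499475) -> (499475/38567): both odd, 38567 mod 4 = 3, 499475 mod 4 = 3, so the flip contributes -1; sign now -1
(499475/38567): 499475 mod 38567 = 36671, so (499475/38567) = (36671/38567)
flip (36671/38567) -> (38567/36671): both odd, 36671 mod 4 = 3, 38567 mod 4 = 3, so the flip contributes -1; sign now +1
(38567/36671): 38567 mod 36671 = 1896, so (38567/36671) = (1896/36671)
factor out 2^3: 1896 = 2^3·237; with 36671 mod 8 = 7, (2/36671) = +1; sign now +1; continue with (237/36671)
flip (237/36671) -> (36671/237): both odd, 237 mod 4 = 1, 36671 mod 4 = 3, so the flip contributes +1; sign now +1
(36671/237): 36671 mod 237 = 173, so (36671/237) = (173/237)
flip (173/237) -> (237/173): both odd, 173 mod 4 = 1, 237 mod 4 = 1, so the flip contributes +1; sign now +1
(237/173): 237 mod 173 = 64, so (237/173) = (64/173)
factor out 2^6: 64 = 2^6·1; with 173 mod 8 = 5, (2/173) = -1; sign now +1; continue with (1/173)
reached (1/173) = 1, so the symbol is +1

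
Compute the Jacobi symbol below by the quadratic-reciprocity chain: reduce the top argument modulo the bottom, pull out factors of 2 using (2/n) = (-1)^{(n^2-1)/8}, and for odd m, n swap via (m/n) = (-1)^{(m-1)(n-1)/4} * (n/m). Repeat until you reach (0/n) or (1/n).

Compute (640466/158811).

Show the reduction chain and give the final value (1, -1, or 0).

(640466/158811): 640466 mod 158811 = 5222, so (640466/158811) = (5222/158811)
factor out 2^1: 5222 = 2^1·2611; with 158811 mod 8 = 3, (2/158811) = -1; sign now -1; continue with (2611/158811)
flip (2611/158811) -> (158811/2611): both odd, 2611 mod 4 = 3, 158811 mod 4 = 3, so the flip contributes -1; sign now +1
(158811/2611): 158811 mod 2611 = 2151, so (158811/2611) = (2151/2611)
flip (2151/2611) -> (2611/2151): both odd, 2151 mod 4 = 3, 2611 mod 4 = 3, so the flip contributes -1; sign now -1
(2611/2151): 2611 mod 2151 = 460, so (2611/2151) = (460/2151)
factor out 2^2: 460 = 2^2·115; with 2151 mod 8 = 7, (2/2151) = +1; sign now -1; continue with (115/2151)
flip (115/2151) -> (2151/115): both odd, 115 mod 4 = 3, 2151 mod 4 = 3, so the flip contributes -1; sign now +1
(2151/115): 2151 mod 115 = 81, so (2151/115) = (81/115)
flip (81/115) -> (115/81): both odd, 81 mod 4 = 1, 115 mod 4 = 3, so the flip contributes +1; sign now +1
(115/81): 115 mod 81 = 34, so (115/81) = (34/81)
factor out 2^1: 34 = 2^1·17; with 81 mod 8 = 1, (2/81) = +1; sign now +1; continue with (17/81)
flip (17/81) -> (81/17): both odd, 17 mod 4 = 1, 81 mod 4 = 1, so the flip contributes +1; sign now +1
(81/17): 81 mod 17 = 13, so (81/17) = (13/17)
flip (13/17) -> (17/13): both odd, 13 mod 4 = 1, 17 mod 4 = 1, so the flip contributes +1; sign now +1
(17/13): 17 mod 13 = 4, so (17/13) = (4/13)
factor out 2^2: 4 = 2^2·1; with 13 mod 8 = 5, (2/13) = -1; sign now +1; continue with (1/13)
reached (1/13) = 1, so the symbol is +1

1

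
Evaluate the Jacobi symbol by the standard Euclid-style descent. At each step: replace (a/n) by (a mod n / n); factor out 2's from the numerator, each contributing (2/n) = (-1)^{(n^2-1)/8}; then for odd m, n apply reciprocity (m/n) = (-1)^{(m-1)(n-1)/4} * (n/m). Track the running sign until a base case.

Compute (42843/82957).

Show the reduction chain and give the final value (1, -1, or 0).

reciprocity: (42843/82957) = +1·(82957/42843) since 42843 mod 4 = 3, 82957 mod 4 = 1; sign now +1
(82957/42843) = (40114/42843)   [reduce mod 42843]
40114 = 2^1·20057; (2/42843) = -1 since 42843 mod 8 = 3, so (40114/42843) = (-1)^1·(20057/42843); sign now -1
reciprocity: (20057/42843) = +1·(42843/20057) since 20057 mod 4 = 1, 42843 mod 4 = 3; sign now -1
(42843/20057) = (2729/20057)   [reduce mod 20057]
reciprocity: (2729/20057) = +1·(20057/2729) since 2729 mod 4 = 1, 20057 mod 4 = 1; sign now -1
(20057/2729) = (954/2729)   [reduce mod 2729]
954 = 2^1·477; (2/2729) = +1 since 2729 mod 8 = 1, so (954/2729) = (+1)^1·(477/2729); sign now -1
reciprocity: (477/2729) = +1·(2729/477) since 477 mod 4 = 1, 2729 mod 4 = 1; sign now -1
(2729/477) = (344/477)   [reduce mod 477]
344 = 2^3·43; (2/477) = -1 since 477 mod 8 = 5, so (344/477) = (-1)^3·(43/477); sign now +1
reciprocity: (43/477) = +1·(477/43) since 43 mod 4 = 3, 477 mod 4 = 1; sign now +1
(477/43) = (4/43)   [reduce mod 43]
4 = 2^2·1; (2/43) = -1 since 43 mod 8 = 3, so (4/43) = (-1)^2·(1/43); sign now +1
(1/43) = 1; final value = sign = +1

1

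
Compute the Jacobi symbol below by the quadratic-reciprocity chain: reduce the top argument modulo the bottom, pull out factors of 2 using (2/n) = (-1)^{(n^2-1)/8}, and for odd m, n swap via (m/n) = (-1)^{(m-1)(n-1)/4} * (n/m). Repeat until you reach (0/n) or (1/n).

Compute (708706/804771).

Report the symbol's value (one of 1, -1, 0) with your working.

1

factor out 2^1: 708706 = 2^1·354353; with 804771 mod 8 = 3, (2/804771) = -1; sign now -1; continue with (354353/804771)
flip (354353/804771) -> (804771/354353): both odd, 354353 mod 4 = 1, 804771 mod 4 = 3, so the flip contributes +1; sign now -1
(804771/354353): 804771 mod 354353 = 96065, so (804771/354353) = (96065/354353)
flip (96065/354353) -> (354353/96065): both odd, 96065 mod 4 = 1, 354353 mod 4 = 1, so the flip contributes +1; sign now -1
(354353/96065): 354353 mod 96065 = 66158, so (354353/96065) = (66158/96065)
factor out 2^1: 66158 = 2^1·33079; with 96065 mod 8 = 1, (2/96065) = +1; sign now -1; continue with (33079/96065)
flip (33079/96065) -> (96065/33079): both odd, 33079 mod 4 = 3, 96065 mod 4 = 1, so the flip contributes +1; sign now -1
(96065/33079): 96065 mod 33079 = 29907, so (96065/33079) = (29907/33079)
flip (29907/33079) -> (33079/29907): both odd, 29907 mod 4 = 3, 33079 mod 4 = 3, so the flip contributes -1; sign now +1
(33079/29907): 33079 mod 29907 = 3172, so (33079/29907) = (3172/29907)
factor out 2^2: 3172 = 2^2·793; with 29907 mod 8 = 3, (2/29907) = -1; sign now +1; continue with (793/29907)
flip (793/29907) -> (29907/793): both odd, 793 mod 4 = 1, 29907 mod 4 = 3, so the flip contributes +1; sign now +1
(29907/793): 29907 mod 793 = 566, so (29907/793) = (566/793)
factor out 2^1: 566 = 2^1·283; with 793 mod 8 = 1, (2/793) = +1; sign now +1; continue with (283/793)
flip (283/793) -> (793/283): both odd, 283 mod 4 = 3, 793 mod 4 = 1, so the flip contributes +1; sign now +1
(793/283): 793 mod 283 = 227, so (793/283) = (227/283)
flip (227/283) -> (283/227): both odd, 227 mod 4 = 3, 283 mod 4 = 3, so the flip contributes -1; sign now -1
(283/227): 283 mod 227 = 56, so (283/227) = (56/227)
factor out 2^3: 56 = 2^3·7; with 227 mod 8 = 3, (2/227) = -1; sign now +1; continue with (7/227)
flip (7/227) -> (227/7): both odd, 7 mod 4 = 3, 227 mod 4 = 3, so the flip contributes -1; sign now -1
(227/7): 227 mod 7 = 3, so (227/7) = (3/7)
flip (3/7) -> (7/3): both odd, 3 mod 4 = 3, 7 mod 4 = 3, so the flip contributes -1; sign now +1
(7/3): 7 mod 3 = 1, so (7/3) = (1/3)
reached (1/3) = 1, so the symbol is +1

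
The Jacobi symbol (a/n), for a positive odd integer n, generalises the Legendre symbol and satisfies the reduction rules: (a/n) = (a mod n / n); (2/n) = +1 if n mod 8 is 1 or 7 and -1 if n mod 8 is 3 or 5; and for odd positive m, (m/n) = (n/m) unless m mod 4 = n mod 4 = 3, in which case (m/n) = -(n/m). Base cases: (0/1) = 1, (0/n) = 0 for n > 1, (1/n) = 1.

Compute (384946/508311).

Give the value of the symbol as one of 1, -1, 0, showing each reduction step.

-1

factor out 2^1: 384946 = 2^1·192473; with 508311 mod 8 = 7, (2/508311) = +1; sign now +1; continue with (192473/508311)
flip (192473/508311) -> (508311/192473): both odd, 192473 mod 4 = 1, 508311 mod 4 = 3, so the flip contributes +1; sign now +1
(508311/192473): 508311 mod 192473 = 123365, so (508311/192473) = (123365/192473)
flip (123365/192473) -> (192473/123365): both odd, 123365 mod 4 = 1, 192473 mod 4 = 1, so the flip contributes +1; sign now +1
(192473/123365): 192473 mod 123365 = 69108, so (192473/123365) = (69108/123365)
factor out 2^2: 69108 = 2^2·17277; with 123365 mod 8 = 5, (2/123365) = -1; sign now +1; continue with (17277/123365)
flip (17277/123365) -> (123365/17277): both odd, 17277 mod 4 = 1, 123365 mod 4 = 1, so the flip contributes +1; sign now +1
(123365/17277): 123365 mod 17277 = 2426, so (123365/17277) = (2426/17277)
factor out 2^1: 2426 = 2^1·1213; with 17277 mod 8 = 5, (2/17277) = -1; sign now -1; continue with (1213/17277)
flip (1213/17277) -> (17277/1213): both odd, 1213 mod 4 = 1, 17277 mod 4 = 1, so the flip contributes +1; sign now -1
(17277/1213): 17277 mod 1213 = 295, so (17277/1213) = (295/1213)
flip (295/1213) -> (1213/295): both odd, 295 mod 4 = 3, 1213 mod 4 = 1, so the flip contributes +1; sign now -1
(1213/295): 1213 mod 295 = 33, so (1213/295) = (33/295)
flip (33/295) -> (295/33): both odd, 33 mod 4 = 1, 295 mod 4 = 3, so the flip contributes +1; sign now -1
(295/33): 295 mod 33 = 31, so (295/33) = (31/33)
flip (31/33) -> (33/31): both odd, 31 mod 4 = 3, 33 mod 4 = 1, so the flip contributes +1; sign now -1
(33/31): 33 mod 31 = 2, so (33/31) = (2/31)
factor out 2^1: 2 = 2^1·1; with 31 mod 8 = 7, (2/31) = +1; sign now -1; continue with (1/31)
reached (1/31) = 1, so the symbol is -1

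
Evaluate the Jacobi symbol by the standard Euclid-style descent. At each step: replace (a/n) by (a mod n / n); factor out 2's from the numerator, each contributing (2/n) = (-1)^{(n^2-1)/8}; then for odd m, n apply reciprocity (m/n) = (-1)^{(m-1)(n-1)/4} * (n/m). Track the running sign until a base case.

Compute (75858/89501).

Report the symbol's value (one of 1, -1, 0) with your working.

factor out 2^1: 75858 = 2^1·37929; with 89501 mod 8 = 5, (2/89501) = -1; sign now -1; continue with (37929/89501)
flip (37929/89501) -> (89501/37929): both odd, 37929 mod 4 = 1, 89501 mod 4 = 1, so the flip contributes +1; sign now -1
(89501/37929): 89501 mod 37929 = 13643, so (89501/37929) = (13643/37929)
flip (13643/37929) -> (37929/13643): both odd, 13643 mod 4 = 3, 37929 mod 4 = 1, so the flip contributes +1; sign now -1
(37929/13643): 37929 mod 13643 = 10643, so (37929/13643) = (10643/13643)
flip (10643/13643) -> (13643/10643): both odd, 10643 mod 4 = 3, 13643 mod 4 = 3, so the flip contributes -1; sign now +1
(13643/10643): 13643 mod 10643 = 3000, so (13643/10643) = (3000/10643)
factor out 2^3: 3000 = 2^3·375; with 10643 mod 8 = 3, (2/10643) = -1; sign now -1; continue with (375/10643)
flip (375/10643) -> (10643/375): both odd, 375 mod 4 = 3, 10643 mod 4 = 3, so the flip contributes -1; sign now +1
(10643/375): 10643 mod 375 = 143, so (10643/375) = (143/375)
flip (143/375) -> (375/143): both odd, 143 mod 4 = 3, 375 mod 4 = 3, so the flip contributes -1; sign now -1
(375/143): 375 mod 143 = 89, so (375/143) = (89/143)
flip (89/143) -> (143/89): both odd, 89 mod 4 = 1, 143 mod 4 = 3, so the flip contributes +1; sign now -1
(143/89): 143 mod 89 = 54, so (143/89) = (54/89)
factor out 2^1: 54 = 2^1·27; with 89 mod 8 = 1, (2/89) = +1; sign now -1; continue with (27/89)
flip (27/89) -> (89/27): both odd, 27 mod 4 = 3, 89 mod 4 = 1, so the flip contributes +1; sign now -1
(89/27): 89 mod 27 = 8, so (89/27) = (8/27)
factor out 2^3: 8 = 2^3·1; with 27 mod 8 = 3, (2/27) = -1; sign now +1; continue with (1/27)
reached (1/27) = 1, so the symbol is +1

1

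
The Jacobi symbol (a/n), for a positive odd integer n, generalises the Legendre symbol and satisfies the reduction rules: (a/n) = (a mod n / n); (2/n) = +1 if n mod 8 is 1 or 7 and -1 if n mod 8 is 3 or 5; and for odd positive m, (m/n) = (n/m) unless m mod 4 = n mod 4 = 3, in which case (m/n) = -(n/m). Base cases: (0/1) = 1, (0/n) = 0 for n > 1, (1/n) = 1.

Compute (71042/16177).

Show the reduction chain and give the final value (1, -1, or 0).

1

(71042/16177): 71042 mod 16177 = 6334, so (71042/16177) = (6334/16177)
factor out 2^1: 6334 = 2^1·3167; with 16177 mod 8 = 1, (2/16177) = +1; sign now +1; continue with (3167/16177)
flip (3167/16177) -> (16177/3167): both odd, 3167 mod 4 = 3, 16177 mod 4 = 1, so the flip contributes +1; sign now +1
(16177/3167): 16177 mod 3167 = 342, so (16177/3167) = (342/3167)
factor out 2^1: 342 = 2^1·171; with 3167 mod 8 = 7, (2/3167) = +1; sign now +1; continue with (171/3167)
flip (171/3167) -> (3167/171): both odd, 171 mod 4 = 3, 3167 mod 4 = 3, so the flip contributes -1; sign now -1
(3167/171): 3167 mod 171 = 89, so (3167/171) = (89/171)
flip (89/171) -> (171/89): both odd, 89 mod 4 = 1, 171 mod 4 = 3, so the flip contributes +1; sign now -1
(171/89): 171 mod 89 = 82, so (171/89) = (82/89)
factor out 2^1: 82 = 2^1·41; with 89 mod 8 = 1, (2/89) = +1; sign now -1; continue with (41/89)
flip (41/89) -> (89/41): both odd, 41 mod 4 = 1, 89 mod 4 = 1, so the flip contributes +1; sign now -1
(89/41): 89 mod 41 = 7, so (89/41) = (7/41)
flip (7/41) -> (41/7): both odd, 7 mod 4 = 3, 41 mod 4 = 1, so the flip contributes +1; sign now -1
(41/7): 41 mod 7 = 6, so (41/7) = (6/7)
factor out 2^1: 6 = 2^1·3; with 7 mod 8 = 7, (2/7) = +1; sign now -1; continue with (3/7)
flip (3/7) -> (7/3): both odd, 3 mod 4 = 3, 7 mod 4 = 3, so the flip contributes -1; sign now +1
(7/3): 7 mod 3 = 1, so (7/3) = (1/3)
reached (1/3) = 1, so the symbol is +1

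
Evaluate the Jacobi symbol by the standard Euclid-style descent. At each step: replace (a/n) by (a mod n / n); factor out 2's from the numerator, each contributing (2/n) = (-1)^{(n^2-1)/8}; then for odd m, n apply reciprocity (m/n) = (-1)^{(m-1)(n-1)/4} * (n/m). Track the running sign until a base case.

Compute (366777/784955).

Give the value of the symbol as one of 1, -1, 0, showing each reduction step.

1

reciprocity: (366777/784955) = +1·(784955/366777) since 366777 mod 4 = 1, 784955 mod 4 = 3; sign now +1
(784955/366777) = (51401/366777)   [reduce mod 366777]
reciprocity: (51401/366777) = +1·(366777/51401) since 51401 mod 4 = 1, 366777 mod 4 = 1; sign now +1
(366777/51401) = (6970/51401)   [reduce mod 51401]
6970 = 2^1·3485; (2/51401) = +1 since 51401 mod 8 = 1, so (6970/51401) = (+1)^1·(3485/51401); sign now +1
reciprocity: (3485/51401) = +1·(51401/3485) since 3485 mod 4 = 1, 51401 mod 4 = 1; sign now +1
(51401/3485) = (2611/3485)   [reduce mod 3485]
reciprocity: (2611/3485) = +1·(3485/2611) since 2611 mod 4 = 3, 3485 mod 4 = 1; sign now +1
(3485/2611) = (874/2611)   [reduce mod 2611]
874 = 2^1·437; (2/2611) = -1 since 2611 mod 8 = 3, so (874/2611) = (-1)^1·(437/2611); sign now -1
reciprocity: (437/2611) = +1·(2611/437) since 437 mod 4 = 1, 2611 mod 4 = 3; sign now -1
(2611/437) = (426/437)   [reduce mod 437]
426 = 2^1·213; (2/437) = -1 since 437 mod 8 = 5, so (426/437) = (-1)^1·(213/437); sign now +1
reciprocity: (213/437) = +1·(437/213) since 213 mod 4 = 1, 437 mod 4 = 1; sign now +1
(437/213) = (11/213)   [reduce mod 213]
reciprocity: (11/213) = +1·(213/11) since 11 mod 4 = 3, 213 mod 4 = 1; sign now +1
(213/11) = (4/11)   [reduce mod 11]
4 = 2^2·1; (2/11) = -1 since 11 mod 8 = 3, so (4/11) = (-1)^2·(1/11); sign now +1
(1/11) = 1; final value = sign = +1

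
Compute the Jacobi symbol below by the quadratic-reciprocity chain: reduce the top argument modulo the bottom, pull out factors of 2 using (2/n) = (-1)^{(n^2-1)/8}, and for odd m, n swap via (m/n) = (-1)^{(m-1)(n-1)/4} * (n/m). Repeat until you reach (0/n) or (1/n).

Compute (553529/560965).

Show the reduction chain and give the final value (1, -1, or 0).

flip (553529/560965) -> (560965/553529): both odd, 553529 mod 4 = 1, 560965 mod 4 = 1, so the flip contributes +1; sign now +1
(560965/553529): 560965 mod 553529 = 7436, so (560965/553529) = (7436/553529)
factor out 2^2: 7436 = 2^2·1859; with 553529 mod 8 = 1, (2/553529) = +1; sign now +1; continue with (1859/553529)
flip (1859/553529) -> (553529/1859): both odd, 1859 mod 4 = 3, 553529 mod 4 = 1, so the flip contributes +1; sign now +1
(553529/1859): 553529 mod 1859 = 1406, so (553529/1859) = (1406/1859)
factor out 2^1: 1406 = 2^1·703; with 1859 mod 8 = 3, (2/1859) = -1; sign now -1; continue with (703/1859)
flip (703/1859) -> (1859/703): both odd, 703 mod 4 = 3, 1859 mod 4 = 3, so the flip contributes -1; sign now +1
(1859/703): 1859 mod 703 = 453, so (1859/703) = (453/703)
flip (453/703) -> (703/453): both odd, 453 mod 4 = 1, 703 mod 4 = 3, so the flip contributes +1; sign now +1
(703/453): 703 mod 453 = 250, so (703/453) = (250/453)
factor out 2^1: 250 = 2^1·125; with 453 mod 8 = 5, (2/453) = -1; sign now -1; continue with (125/453)
flip (125/453) -> (453/125): both odd, 125 mod 4 = 1, 453 mod 4 = 1, so the flip contributes +1; sign now -1
(453/125): 453 mod 125 = 78, so (453/125) = (78/125)
factor out 2^1: 78 = 2^1·39; with 125 mod 8 = 5, (2/125) = -1; sign now +1; continue with (39/125)
flip (39/125) -> (125/39): both odd, 39 mod 4 = 3, 125 mod 4 = 1, so the flip contributes +1; sign now +1
(125/39): 125 mod 39 = 8, so (125/39) = (8/39)
factor out 2^3: 8 = 2^3·1; with 39 mod 8 = 7, (2/39) = +1; sign now +1; continue with (1/39)
reached (1/39) = 1, so the symbol is +1

1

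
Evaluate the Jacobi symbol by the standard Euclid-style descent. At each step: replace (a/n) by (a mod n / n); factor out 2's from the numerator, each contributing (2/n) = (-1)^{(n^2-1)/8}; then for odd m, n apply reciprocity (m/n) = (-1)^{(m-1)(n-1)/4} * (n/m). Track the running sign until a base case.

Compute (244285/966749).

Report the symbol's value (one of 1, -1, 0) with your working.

1

reciprocity: (244285/966749) = +1·(966749/244285) since 244285 mod 4 = 1, 966749 mod 4 = 1; sign now +1
(966749/244285) = (233894/244285)   [reduce mod 244285]
233894 = 2^1·116947; (2/244285) = -1 since 244285 mod 8 = 5, so (233894/244285) = (-1)^1·(116947/244285); sign now -1
reciprocity: (116947/244285) = +1·(244285/116947) since 116947 mod 4 = 3, 244285 mod 4 = 1; sign now -1
(244285/116947) = (10391/116947)   [reduce mod 116947]
reciprocity: (10391/116947) = -1·(116947/10391) since 10391 mod 4 = 3, 116947 mod 4 = 3; sign now +1
(116947/10391) = (2646/10391)   [reduce mod 10391]
2646 = 2^1·1323; (2/10391) = +1 since 10391 mod 8 = 7, so (2646/10391) = (+1)^1·(1323/10391); sign now +1
reciprocity: (1323/10391) = -1·(10391/1323) since 1323 mod 4 = 3, 10391 mod 4 = 3; sign now -1
(10391/1323) = (1130/1323)   [reduce mod 1323]
1130 = 2^1·565; (2/1323) = -1 since 1323 mod 8 = 3, so (1130/1323) = (-1)^1·(565/1323); sign now +1
reciprocity: (565/1323) = +1·(1323/565) since 565 mod 4 = 1, 1323 mod 4 = 3; sign now +1
(1323/565) = (193/565)   [reduce mod 565]
reciprocity: (193/565) = +1·(565/193) since 193 mod 4 = 1, 565 mod 4 = 1; sign now +1
(565/193) = (179/193)   [reduce mod 193]
reciprocity: (179/193) = +1·(193/179) since 179 mod 4 = 3, 193 mod 4 = 1; sign now +1
(193/179) = (14/179)   [reduce mod 179]
14 = 2^1·7; (2/179) = -1 since 179 mod 8 = 3, so (14/179) = (-1)^1·(7/179); sign now -1
reciprocity: (7/179) = -1·(179/7) since 7 mod 4 = 3, 179 mod 4 = 3; sign now +1
(179/7) = (4/7)   [reduce mod 7]
4 = 2^2·1; (2/7) = +1 since 7 mod 8 = 7, so (4/7) = (+1)^2·(1/7); sign now +1
(1/7) = 1; final value = sign = +1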